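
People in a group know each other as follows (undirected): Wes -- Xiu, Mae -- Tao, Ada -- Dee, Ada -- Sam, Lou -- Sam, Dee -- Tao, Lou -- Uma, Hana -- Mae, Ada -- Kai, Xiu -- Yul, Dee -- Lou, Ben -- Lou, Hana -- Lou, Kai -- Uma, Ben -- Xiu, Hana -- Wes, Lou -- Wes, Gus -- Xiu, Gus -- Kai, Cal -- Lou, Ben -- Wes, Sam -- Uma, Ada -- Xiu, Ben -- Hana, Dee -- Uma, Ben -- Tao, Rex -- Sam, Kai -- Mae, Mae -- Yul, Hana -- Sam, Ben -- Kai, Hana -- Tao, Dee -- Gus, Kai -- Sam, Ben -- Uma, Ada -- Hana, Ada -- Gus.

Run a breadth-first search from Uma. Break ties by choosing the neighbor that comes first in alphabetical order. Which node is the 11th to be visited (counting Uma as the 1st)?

Visit Uma; enqueue Ben, Dee, Kai, Lou, Sam → queue [Ben, Dee, Kai, Lou, Sam]
Visit Ben; enqueue Hana, Tao, Wes, Xiu → queue [Dee, Kai, Lou, Sam, Hana, Tao, Wes, Xiu]
Visit Dee; enqueue Ada, Gus → queue [Kai, Lou, Sam, Hana, Tao, Wes, Xiu, Ada, Gus]
Visit Kai; enqueue Mae → queue [Lou, Sam, Hana, Tao, Wes, Xiu, Ada, Gus, Mae]
Visit Lou; enqueue Cal → queue [Sam, Hana, Tao, Wes, Xiu, Ada, Gus, Mae, Cal]
Visit Sam; enqueue Rex → queue [Hana, Tao, Wes, Xiu, Ada, Gus, Mae, Cal, Rex]
Visit Hana → queue [Tao, Wes, Xiu, Ada, Gus, Mae, Cal, Rex]
Visit Tao → queue [Wes, Xiu, Ada, Gus, Mae, Cal, Rex]
Visit Wes → queue [Xiu, Ada, Gus, Mae, Cal, Rex]
Visit Xiu; enqueue Yul → queue [Ada, Gus, Mae, Cal, Rex, Yul]
Visit Ada → queue [Gus, Mae, Cal, Rex, Yul]
Visit Gus → queue [Mae, Cal, Rex, Yul]
Visit Mae → queue [Cal, Rex, Yul]
Visit Cal → queue [Rex, Yul]
Visit Rex → queue [Yul]
Visit Yul → queue []

Visit order: Uma, Ben, Dee, Kai, Lou, Sam, Hana, Tao, Wes, Xiu, Ada, Gus, Mae, Cal, Rex, Yul

Ada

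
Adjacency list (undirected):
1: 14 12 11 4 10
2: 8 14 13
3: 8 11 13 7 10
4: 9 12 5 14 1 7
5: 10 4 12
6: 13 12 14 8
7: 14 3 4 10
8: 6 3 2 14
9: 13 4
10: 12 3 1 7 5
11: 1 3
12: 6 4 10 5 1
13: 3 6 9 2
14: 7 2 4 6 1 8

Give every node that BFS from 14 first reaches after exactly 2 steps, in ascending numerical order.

Level 0: 14
Level 1: 1, 2, 4, 6, 7, 8
Level 2: 3, 5, 9, 10, 11, 12, 13

3, 5, 9, 10, 11, 12, 13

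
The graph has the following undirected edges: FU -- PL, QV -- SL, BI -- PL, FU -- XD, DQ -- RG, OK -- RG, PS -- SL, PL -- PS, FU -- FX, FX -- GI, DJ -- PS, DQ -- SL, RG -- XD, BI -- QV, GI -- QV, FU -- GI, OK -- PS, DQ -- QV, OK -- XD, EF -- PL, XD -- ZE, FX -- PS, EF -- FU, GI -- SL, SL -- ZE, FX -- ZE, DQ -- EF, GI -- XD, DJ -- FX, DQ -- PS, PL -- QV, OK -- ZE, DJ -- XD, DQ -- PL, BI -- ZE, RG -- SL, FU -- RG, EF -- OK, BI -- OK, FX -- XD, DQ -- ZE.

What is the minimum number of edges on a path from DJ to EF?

Level 0: DJ
Level 1: FX, PS, XD
Level 2: DQ, FU, GI, OK, PL, RG, SL, ZE
Level 3: BI, EF, QV
EF first appears at level 3.

3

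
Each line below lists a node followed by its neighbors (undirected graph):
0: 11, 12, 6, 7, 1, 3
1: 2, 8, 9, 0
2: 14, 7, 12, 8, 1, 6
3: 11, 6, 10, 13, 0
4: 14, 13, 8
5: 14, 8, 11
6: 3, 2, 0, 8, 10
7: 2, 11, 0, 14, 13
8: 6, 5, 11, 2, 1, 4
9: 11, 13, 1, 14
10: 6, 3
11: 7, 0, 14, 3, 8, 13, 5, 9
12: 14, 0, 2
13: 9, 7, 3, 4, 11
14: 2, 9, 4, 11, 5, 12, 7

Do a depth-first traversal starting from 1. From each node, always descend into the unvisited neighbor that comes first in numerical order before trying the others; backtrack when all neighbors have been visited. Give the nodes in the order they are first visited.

Visit 1
1 → 0
0 → 3
3 → 6
6 → 2
2 → 7
7 → 11
11 → 5
5 → 8
8 → 4
4 → 13
13 → 9
9 → 14
14 → 12
6 → 10

1 → 0 → 3 → 6 → 2 → 7 → 11 → 5 → 8 → 4 → 13 → 9 → 14 → 12 → 10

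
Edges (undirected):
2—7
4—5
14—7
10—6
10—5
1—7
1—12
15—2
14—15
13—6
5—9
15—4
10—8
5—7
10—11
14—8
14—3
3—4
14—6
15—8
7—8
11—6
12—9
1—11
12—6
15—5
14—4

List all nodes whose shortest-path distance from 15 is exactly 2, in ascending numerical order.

3, 6, 7, 9, 10

Level 0: 15
Level 1: 2, 4, 5, 8, 14
Level 2: 3, 6, 7, 9, 10
Level 3: 1, 11, 12, 13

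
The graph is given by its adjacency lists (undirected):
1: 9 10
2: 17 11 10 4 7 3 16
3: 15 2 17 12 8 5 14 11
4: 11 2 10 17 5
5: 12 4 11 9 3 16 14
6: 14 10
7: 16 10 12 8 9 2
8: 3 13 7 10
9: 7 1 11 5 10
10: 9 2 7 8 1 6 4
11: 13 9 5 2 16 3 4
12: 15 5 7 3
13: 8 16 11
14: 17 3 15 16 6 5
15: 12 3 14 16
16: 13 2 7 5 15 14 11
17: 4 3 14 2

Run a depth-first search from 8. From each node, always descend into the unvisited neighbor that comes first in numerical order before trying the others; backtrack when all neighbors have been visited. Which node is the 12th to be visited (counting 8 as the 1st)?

Visit 8
8 → 3
3 → 2
2 → 4
4 → 5
5 → 9
9 → 1
1 → 10
10 → 6
6 → 14
14 → 15
15 → 12
12 → 7
7 → 16
16 → 11
11 → 13
14 → 17

Visit order: 8, 3, 2, 4, 5, 9, 1, 10, 6, 14, 15, 12, 7, 16, 11, 13, 17

12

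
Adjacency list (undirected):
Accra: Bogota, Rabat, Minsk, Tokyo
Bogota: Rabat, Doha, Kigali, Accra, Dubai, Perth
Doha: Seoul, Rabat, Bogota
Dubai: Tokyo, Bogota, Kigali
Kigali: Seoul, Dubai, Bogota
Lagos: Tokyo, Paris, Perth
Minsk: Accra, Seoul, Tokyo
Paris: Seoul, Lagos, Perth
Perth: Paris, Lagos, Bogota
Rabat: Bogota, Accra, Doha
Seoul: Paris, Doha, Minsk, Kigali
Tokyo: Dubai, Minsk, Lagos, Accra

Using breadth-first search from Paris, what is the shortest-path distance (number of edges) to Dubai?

Level 0: Paris
Level 1: Lagos, Perth, Seoul
Level 2: Bogota, Doha, Kigali, Minsk, Tokyo
Level 3: Accra, Dubai, Rabat
Dubai first appears at level 3.

3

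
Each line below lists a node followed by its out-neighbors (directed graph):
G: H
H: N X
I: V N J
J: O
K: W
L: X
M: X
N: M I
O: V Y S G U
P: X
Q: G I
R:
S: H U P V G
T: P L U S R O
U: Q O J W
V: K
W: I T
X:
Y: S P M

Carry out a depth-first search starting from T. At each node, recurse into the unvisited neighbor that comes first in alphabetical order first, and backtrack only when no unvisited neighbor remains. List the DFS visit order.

Visit T
T → L
L → X
T → O
O → G
G → H
H → N
N → I
I → J
I → V
V → K
K → W
N → M
O → S
S → P
S → U
U → Q
O → Y
T → R

T → L → X → O → G → H → N → I → J → V → K → W → M → S → P → U → Q → Y → R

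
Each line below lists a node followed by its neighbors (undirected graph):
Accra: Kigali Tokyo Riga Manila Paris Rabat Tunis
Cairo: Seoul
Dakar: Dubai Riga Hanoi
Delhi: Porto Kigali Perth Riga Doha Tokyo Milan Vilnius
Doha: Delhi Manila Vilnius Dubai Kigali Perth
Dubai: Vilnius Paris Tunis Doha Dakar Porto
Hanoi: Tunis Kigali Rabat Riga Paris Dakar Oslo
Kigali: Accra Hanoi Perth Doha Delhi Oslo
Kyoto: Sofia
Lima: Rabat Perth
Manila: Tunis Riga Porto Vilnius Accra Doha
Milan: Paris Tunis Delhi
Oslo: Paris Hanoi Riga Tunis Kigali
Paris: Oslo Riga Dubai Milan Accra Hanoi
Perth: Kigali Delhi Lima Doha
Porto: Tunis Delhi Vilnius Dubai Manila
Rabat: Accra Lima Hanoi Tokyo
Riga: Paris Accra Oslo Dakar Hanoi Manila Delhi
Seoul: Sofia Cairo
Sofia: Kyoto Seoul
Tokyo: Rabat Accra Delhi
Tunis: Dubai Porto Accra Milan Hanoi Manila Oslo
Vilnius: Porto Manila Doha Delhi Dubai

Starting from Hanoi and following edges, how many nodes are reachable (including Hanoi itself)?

BFS from Hanoi visits: Hanoi, Tunis, Kigali, Rabat, Riga, Paris, Dakar, Oslo, Dubai, Porto, Accra, Milan, Manila, Perth, Doha, Delhi, Lima, Tokyo, Vilnius
Reachable nodes: 19 of 23 total.

19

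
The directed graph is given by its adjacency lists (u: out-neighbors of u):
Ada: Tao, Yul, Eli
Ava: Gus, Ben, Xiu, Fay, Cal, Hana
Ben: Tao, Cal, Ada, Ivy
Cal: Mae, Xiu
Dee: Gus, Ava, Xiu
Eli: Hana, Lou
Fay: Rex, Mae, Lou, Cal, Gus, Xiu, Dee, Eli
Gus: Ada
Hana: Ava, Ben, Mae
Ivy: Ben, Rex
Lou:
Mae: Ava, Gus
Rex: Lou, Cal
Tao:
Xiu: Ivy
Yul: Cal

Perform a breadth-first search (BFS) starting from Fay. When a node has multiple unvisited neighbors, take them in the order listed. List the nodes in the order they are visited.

Visit Fay; enqueue Rex, Mae, Lou, Cal, Gus, Xiu, Dee, Eli → queue [Rex, Mae, Lou, Cal, Gus, Xiu, Dee, Eli]
Visit Rex → queue [Mae, Lou, Cal, Gus, Xiu, Dee, Eli]
Visit Mae; enqueue Ava → queue [Lou, Cal, Gus, Xiu, Dee, Eli, Ava]
Visit Lou → queue [Cal, Gus, Xiu, Dee, Eli, Ava]
Visit Cal → queue [Gus, Xiu, Dee, Eli, Ava]
Visit Gus; enqueue Ada → queue [Xiu, Dee, Eli, Ava, Ada]
Visit Xiu; enqueue Ivy → queue [Dee, Eli, Ava, Ada, Ivy]
Visit Dee → queue [Eli, Ava, Ada, Ivy]
Visit Eli; enqueue Hana → queue [Ava, Ada, Ivy, Hana]
Visit Ava; enqueue Ben → queue [Ada, Ivy, Hana, Ben]
Visit Ada; enqueue Tao, Yul → queue [Ivy, Hana, Ben, Tao, Yul]
Visit Ivy → queue [Hana, Ben, Tao, Yul]
Visit Hana → queue [Ben, Tao, Yul]
Visit Ben → queue [Tao, Yul]
Visit Tao → queue [Yul]
Visit Yul → queue []

Fay -> Rex -> Mae -> Lou -> Cal -> Gus -> Xiu -> Dee -> Eli -> Ava -> Ada -> Ivy -> Hana -> Ben -> Tao -> Yul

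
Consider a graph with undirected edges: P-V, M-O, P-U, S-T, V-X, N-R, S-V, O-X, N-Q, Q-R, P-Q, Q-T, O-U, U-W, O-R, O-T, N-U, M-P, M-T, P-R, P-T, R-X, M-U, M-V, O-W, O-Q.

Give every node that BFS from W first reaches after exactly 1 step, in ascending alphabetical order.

Level 0: W
Level 1: O, U
Level 2: M, N, P, Q, R, T, X
Level 3: S, V

O, U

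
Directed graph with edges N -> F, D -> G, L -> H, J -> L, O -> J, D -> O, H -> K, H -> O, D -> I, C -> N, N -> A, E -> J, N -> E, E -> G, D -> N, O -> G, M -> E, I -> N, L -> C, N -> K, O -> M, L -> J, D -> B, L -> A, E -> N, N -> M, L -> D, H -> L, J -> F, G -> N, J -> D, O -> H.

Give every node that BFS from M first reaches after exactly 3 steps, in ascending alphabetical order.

A, D, F, K, L

Level 0: M
Level 1: E
Level 2: G, J, N
Level 3: A, D, F, K, L
Level 4: B, C, H, I, O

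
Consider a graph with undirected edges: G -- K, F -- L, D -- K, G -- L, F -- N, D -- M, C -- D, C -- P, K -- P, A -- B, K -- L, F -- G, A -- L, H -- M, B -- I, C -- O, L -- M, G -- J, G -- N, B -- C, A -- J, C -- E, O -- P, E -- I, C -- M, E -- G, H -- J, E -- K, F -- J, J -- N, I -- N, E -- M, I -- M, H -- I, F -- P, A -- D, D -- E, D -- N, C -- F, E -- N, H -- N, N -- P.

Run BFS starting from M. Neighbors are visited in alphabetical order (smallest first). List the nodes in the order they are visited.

M → C → D → E → H → I → L → B → F → O → P → A → K → N → G → J

Visit M; enqueue C, D, E, H, I, L → queue [C, D, E, H, I, L]
Visit C; enqueue B, F, O, P → queue [D, E, H, I, L, B, F, O, P]
Visit D; enqueue A, K, N → queue [E, H, I, L, B, F, O, P, A, K, N]
Visit E; enqueue G → queue [H, I, L, B, F, O, P, A, K, N, G]
Visit H; enqueue J → queue [I, L, B, F, O, P, A, K, N, G, J]
Visit I → queue [L, B, F, O, P, A, K, N, G, J]
Visit L → queue [B, F, O, P, A, K, N, G, J]
Visit B → queue [F, O, P, A, K, N, G, J]
Visit F → queue [O, P, A, K, N, G, J]
Visit O → queue [P, A, K, N, G, J]
Visit P → queue [A, K, N, G, J]
Visit A → queue [K, N, G, J]
Visit K → queue [N, G, J]
Visit N → queue [G, J]
Visit G → queue [J]
Visit J → queue []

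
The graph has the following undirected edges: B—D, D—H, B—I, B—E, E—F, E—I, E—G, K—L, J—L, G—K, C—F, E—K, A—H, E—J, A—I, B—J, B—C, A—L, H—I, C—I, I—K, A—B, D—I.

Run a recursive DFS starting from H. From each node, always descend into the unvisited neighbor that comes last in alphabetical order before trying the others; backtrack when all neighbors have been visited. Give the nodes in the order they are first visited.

Visit H
H → I
I → K
K → L
L → J
J → E
E → G
E → F
F → C
C → B
B → D
B → A

H -> I -> K -> L -> J -> E -> G -> F -> C -> B -> D -> A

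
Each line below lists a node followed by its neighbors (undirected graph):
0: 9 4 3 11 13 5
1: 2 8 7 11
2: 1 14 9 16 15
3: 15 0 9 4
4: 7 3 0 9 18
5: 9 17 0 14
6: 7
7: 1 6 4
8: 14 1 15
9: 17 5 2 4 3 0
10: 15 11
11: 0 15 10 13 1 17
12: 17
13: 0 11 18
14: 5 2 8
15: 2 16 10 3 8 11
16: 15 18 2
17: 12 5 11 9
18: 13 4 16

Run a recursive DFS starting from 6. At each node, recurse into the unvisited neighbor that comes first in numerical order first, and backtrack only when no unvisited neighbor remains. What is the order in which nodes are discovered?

Visit 6
6 → 7
7 → 1
1 → 2
2 → 9
9 → 0
0 → 3
3 → 4
4 → 18
18 → 13
13 → 11
11 → 10
10 → 15
15 → 8
8 → 14
14 → 5
5 → 17
17 → 12
15 → 16

6 → 7 → 1 → 2 → 9 → 0 → 3 → 4 → 18 → 13 → 11 → 10 → 15 → 8 → 14 → 5 → 17 → 12 → 16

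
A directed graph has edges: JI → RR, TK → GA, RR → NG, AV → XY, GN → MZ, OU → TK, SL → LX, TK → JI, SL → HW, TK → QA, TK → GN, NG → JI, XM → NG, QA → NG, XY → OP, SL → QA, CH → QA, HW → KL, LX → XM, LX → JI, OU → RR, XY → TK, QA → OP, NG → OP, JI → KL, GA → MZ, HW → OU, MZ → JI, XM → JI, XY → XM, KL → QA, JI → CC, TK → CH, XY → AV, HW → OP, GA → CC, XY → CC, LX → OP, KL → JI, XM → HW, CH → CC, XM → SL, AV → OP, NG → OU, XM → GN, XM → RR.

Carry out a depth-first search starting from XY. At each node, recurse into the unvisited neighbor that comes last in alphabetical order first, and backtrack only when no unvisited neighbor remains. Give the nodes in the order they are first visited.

XY -> XM -> SL -> QA -> OP -> NG -> OU -> TK -> JI -> RR -> KL -> CC -> GN -> MZ -> GA -> CH -> LX -> HW -> AV

Visit XY
XY → XM
XM → SL
SL → QA
QA → OP
QA → NG
NG → OU
OU → TK
TK → JI
JI → RR
JI → KL
JI → CC
TK → GN
GN → MZ
TK → GA
TK → CH
SL → LX
SL → HW
XY → AV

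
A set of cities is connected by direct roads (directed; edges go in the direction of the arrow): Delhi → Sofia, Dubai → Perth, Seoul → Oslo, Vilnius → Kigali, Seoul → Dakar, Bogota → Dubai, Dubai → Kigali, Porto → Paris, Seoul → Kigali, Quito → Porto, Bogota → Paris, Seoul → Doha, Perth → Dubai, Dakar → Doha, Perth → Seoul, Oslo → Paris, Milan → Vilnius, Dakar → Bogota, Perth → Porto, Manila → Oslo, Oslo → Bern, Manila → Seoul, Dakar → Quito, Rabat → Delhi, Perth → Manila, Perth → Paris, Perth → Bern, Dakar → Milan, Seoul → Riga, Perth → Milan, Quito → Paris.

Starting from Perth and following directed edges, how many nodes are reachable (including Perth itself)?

BFS from Perth visits: Perth, Seoul, Porto, Paris, Milan, Manila, Dubai, Bern, Riga, Oslo, Kigali, Doha, Dakar, Vilnius, Quito, Bogota
Reachable nodes: 16 of 19 total.

16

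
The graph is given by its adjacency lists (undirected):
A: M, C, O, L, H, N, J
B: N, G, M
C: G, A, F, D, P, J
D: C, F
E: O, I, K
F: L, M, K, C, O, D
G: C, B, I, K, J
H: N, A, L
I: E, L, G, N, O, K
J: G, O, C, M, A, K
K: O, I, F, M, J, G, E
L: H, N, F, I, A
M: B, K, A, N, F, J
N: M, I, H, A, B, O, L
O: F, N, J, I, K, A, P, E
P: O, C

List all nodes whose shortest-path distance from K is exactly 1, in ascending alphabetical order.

E, F, G, I, J, M, O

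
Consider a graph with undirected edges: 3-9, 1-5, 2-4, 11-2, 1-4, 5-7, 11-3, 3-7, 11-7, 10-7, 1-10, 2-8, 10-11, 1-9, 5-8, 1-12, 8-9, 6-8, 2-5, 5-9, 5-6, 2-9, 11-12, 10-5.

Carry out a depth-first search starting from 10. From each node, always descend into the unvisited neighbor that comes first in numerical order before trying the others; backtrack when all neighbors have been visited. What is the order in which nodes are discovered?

Visit 10
10 → 1
1 → 4
4 → 2
2 → 5
5 → 6
6 → 8
8 → 9
9 → 3
3 → 7
7 → 11
11 → 12

10 → 1 → 4 → 2 → 5 → 6 → 8 → 9 → 3 → 7 → 11 → 12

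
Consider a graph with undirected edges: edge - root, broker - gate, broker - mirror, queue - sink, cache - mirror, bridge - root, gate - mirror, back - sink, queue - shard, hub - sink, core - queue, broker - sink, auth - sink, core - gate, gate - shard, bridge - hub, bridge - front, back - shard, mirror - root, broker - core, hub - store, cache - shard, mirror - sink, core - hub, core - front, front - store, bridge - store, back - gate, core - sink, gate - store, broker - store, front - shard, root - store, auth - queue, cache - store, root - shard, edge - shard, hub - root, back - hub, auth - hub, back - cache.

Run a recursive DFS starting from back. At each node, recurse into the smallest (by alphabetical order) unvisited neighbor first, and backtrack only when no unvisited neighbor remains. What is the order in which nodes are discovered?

back cache mirror broker core front bridge hub auth queue shard edge root store gate sink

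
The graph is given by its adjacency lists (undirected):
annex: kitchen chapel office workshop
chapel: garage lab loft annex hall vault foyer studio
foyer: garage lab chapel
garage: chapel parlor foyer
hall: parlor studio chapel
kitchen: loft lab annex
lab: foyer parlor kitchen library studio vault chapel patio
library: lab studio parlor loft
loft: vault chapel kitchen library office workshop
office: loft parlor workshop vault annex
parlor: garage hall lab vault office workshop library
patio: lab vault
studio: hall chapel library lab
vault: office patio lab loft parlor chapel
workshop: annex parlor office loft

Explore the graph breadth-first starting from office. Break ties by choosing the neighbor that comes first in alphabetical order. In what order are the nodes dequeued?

office -> annex -> loft -> parlor -> vault -> workshop -> chapel -> kitchen -> library -> garage -> hall -> lab -> patio -> foyer -> studio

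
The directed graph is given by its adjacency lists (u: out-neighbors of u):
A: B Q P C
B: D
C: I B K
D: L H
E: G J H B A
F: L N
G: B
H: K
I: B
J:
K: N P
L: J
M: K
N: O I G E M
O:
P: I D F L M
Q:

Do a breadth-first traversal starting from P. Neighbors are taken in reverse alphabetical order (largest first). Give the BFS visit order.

Visit P; enqueue M, L, I, F, D → queue [M, L, I, F, D]
Visit M; enqueue K → queue [L, I, F, D, K]
Visit L; enqueue J → queue [I, F, D, K, J]
Visit I; enqueue B → queue [F, D, K, J, B]
Visit F; enqueue N → queue [D, K, J, B, N]
Visit D; enqueue H → queue [K, J, B, N, H]
Visit K → queue [J, B, N, H]
Visit J → queue [B, N, H]
Visit B → queue [N, H]
Visit N; enqueue O, G, E → queue [H, O, G, E]
Visit H → queue [O, G, E]
Visit O → queue [G, E]
Visit G → queue [E]
Visit E; enqueue A → queue [A]
Visit A; enqueue Q, C → queue [Q, C]
Visit Q → queue [C]
Visit C → queue []

P, M, L, I, F, D, K, J, B, N, H, O, G, E, A, Q, C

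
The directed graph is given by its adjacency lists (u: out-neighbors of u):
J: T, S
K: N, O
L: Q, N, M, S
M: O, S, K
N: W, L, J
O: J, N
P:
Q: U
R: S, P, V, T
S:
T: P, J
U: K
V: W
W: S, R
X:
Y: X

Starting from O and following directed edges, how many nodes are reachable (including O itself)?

14

BFS from O visits: O, N, J, W, L, T, S, R, Q, M, P, V, U, K
Reachable nodes: 14 of 16 total.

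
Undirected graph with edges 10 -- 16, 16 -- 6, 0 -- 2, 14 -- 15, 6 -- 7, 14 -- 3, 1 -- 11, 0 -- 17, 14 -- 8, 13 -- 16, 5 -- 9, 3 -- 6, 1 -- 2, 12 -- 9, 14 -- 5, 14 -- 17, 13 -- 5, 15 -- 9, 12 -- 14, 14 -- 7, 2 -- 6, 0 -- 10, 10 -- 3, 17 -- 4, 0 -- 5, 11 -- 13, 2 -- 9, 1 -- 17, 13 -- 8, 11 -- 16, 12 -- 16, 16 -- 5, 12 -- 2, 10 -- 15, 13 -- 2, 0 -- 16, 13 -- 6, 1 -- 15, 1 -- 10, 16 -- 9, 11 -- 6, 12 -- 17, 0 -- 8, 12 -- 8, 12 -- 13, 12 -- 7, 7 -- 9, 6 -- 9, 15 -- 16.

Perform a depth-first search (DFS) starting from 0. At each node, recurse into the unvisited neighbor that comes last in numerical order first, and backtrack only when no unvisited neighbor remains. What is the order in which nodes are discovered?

Visit 0
0 → 17
17 → 14
14 → 15
15 → 16
16 → 13
13 → 12
12 → 9
9 → 7
7 → 6
6 → 11
11 → 1
1 → 10
10 → 3
1 → 2
9 → 5
12 → 8
17 → 4

0, 17, 14, 15, 16, 13, 12, 9, 7, 6, 11, 1, 10, 3, 2, 5, 8, 4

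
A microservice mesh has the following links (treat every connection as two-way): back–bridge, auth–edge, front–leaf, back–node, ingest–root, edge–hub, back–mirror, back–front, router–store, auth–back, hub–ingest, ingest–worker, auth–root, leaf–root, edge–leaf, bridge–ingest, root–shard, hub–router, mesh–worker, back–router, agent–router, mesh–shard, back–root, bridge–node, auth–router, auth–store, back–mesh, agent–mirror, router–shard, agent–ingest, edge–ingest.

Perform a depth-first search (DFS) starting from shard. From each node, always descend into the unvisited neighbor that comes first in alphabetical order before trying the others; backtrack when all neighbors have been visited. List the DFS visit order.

shard mesh back auth edge hub ingest agent mirror router store bridge node root leaf front worker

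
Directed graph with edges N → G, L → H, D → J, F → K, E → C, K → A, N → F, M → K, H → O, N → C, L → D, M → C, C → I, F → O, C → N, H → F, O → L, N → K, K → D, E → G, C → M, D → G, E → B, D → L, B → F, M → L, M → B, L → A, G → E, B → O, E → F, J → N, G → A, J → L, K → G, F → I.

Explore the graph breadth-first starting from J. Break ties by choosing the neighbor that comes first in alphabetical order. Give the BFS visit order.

J → L → N → A → D → H → C → F → G → K → O → I → M → E → B

Visit J; enqueue L, N → queue [L, N]
Visit L; enqueue A, D, H → queue [N, A, D, H]
Visit N; enqueue C, F, G, K → queue [A, D, H, C, F, G, K]
Visit A → queue [D, H, C, F, G, K]
Visit D → queue [H, C, F, G, K]
Visit H; enqueue O → queue [C, F, G, K, O]
Visit C; enqueue I, M → queue [F, G, K, O, I, M]
Visit F → queue [G, K, O, I, M]
Visit G; enqueue E → queue [K, O, I, M, E]
Visit K → queue [O, I, M, E]
Visit O → queue [I, M, E]
Visit I → queue [M, E]
Visit M; enqueue B → queue [E, B]
Visit E → queue [B]
Visit B → queue []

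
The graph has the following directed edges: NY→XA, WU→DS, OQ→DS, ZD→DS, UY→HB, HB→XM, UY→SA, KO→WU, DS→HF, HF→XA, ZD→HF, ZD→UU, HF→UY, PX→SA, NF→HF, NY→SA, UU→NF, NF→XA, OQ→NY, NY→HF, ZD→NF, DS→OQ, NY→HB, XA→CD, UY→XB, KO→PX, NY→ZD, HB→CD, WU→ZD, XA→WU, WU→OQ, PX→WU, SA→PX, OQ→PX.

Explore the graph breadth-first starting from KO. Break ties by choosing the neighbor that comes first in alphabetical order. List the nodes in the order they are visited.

Visit KO; enqueue PX, WU → queue [PX, WU]
Visit PX; enqueue SA → queue [WU, SA]
Visit WU; enqueue DS, OQ, ZD → queue [SA, DS, OQ, ZD]
Visit SA → queue [DS, OQ, ZD]
Visit DS; enqueue HF → queue [OQ, ZD, HF]
Visit OQ; enqueue NY → queue [ZD, HF, NY]
Visit ZD; enqueue NF, UU → queue [HF, NY, NF, UU]
Visit HF; enqueue UY, XA → queue [NY, NF, UU, UY, XA]
Visit NY; enqueue HB → queue [NF, UU, UY, XA, HB]
Visit NF → queue [UU, UY, XA, HB]
Visit UU → queue [UY, XA, HB]
Visit UY; enqueue XB → queue [XA, HB, XB]
Visit XA; enqueue CD → queue [HB, XB, CD]
Visit HB; enqueue XM → queue [XB, CD, XM]
Visit XB → queue [CD, XM]
Visit CD → queue [XM]
Visit XM → queue []

KO PX WU SA DS OQ ZD HF NY NF UU UY XA HB XB CD XM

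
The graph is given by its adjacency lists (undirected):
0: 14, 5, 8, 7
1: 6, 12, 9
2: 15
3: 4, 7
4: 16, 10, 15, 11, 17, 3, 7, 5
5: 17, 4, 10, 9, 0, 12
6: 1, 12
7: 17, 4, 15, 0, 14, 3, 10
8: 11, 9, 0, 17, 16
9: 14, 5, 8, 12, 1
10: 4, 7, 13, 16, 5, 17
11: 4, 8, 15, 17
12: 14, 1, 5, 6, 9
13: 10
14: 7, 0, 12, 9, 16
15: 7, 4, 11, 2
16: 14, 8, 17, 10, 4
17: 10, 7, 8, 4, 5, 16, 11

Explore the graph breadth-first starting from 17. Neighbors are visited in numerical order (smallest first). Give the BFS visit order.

Visit 17; enqueue 4, 5, 7, 8, 10, 11, 16 → queue [4, 5, 7, 8, 10, 11, 16]
Visit 4; enqueue 3, 15 → queue [5, 7, 8, 10, 11, 16, 3, 15]
Visit 5; enqueue 0, 9, 12 → queue [7, 8, 10, 11, 16, 3, 15, 0, 9, 12]
Visit 7; enqueue 14 → queue [8, 10, 11, 16, 3, 15, 0, 9, 12, 14]
Visit 8 → queue [10, 11, 16, 3, 15, 0, 9, 12, 14]
Visit 10; enqueue 13 → queue [11, 16, 3, 15, 0, 9, 12, 14, 13]
Visit 11 → queue [16, 3, 15, 0, 9, 12, 14, 13]
Visit 16 → queue [3, 15, 0, 9, 12, 14, 13]
Visit 3 → queue [15, 0, 9, 12, 14, 13]
Visit 15; enqueue 2 → queue [0, 9, 12, 14, 13, 2]
Visit 0 → queue [9, 12, 14, 13, 2]
Visit 9; enqueue 1 → queue [12, 14, 13, 2, 1]
Visit 12; enqueue 6 → queue [14, 13, 2, 1, 6]
Visit 14 → queue [13, 2, 1, 6]
Visit 13 → queue [2, 1, 6]
Visit 2 → queue [1, 6]
Visit 1 → queue [6]
Visit 6 → queue []

17 4 5 7 8 10 11 16 3 15 0 9 12 14 13 2 1 6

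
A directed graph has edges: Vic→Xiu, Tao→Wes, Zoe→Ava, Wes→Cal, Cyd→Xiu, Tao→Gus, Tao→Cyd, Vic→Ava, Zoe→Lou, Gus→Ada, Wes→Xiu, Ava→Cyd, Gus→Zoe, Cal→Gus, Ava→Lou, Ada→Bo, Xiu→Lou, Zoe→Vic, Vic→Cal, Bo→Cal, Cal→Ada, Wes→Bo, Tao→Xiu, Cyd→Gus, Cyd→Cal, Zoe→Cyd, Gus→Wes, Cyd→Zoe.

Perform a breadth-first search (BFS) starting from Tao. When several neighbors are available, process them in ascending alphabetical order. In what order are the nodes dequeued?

Tao → Cyd → Gus → Wes → Xiu → Cal → Zoe → Ada → Bo → Lou → Ava → Vic

Visit Tao; enqueue Cyd, Gus, Wes, Xiu → queue [Cyd, Gus, Wes, Xiu]
Visit Cyd; enqueue Cal, Zoe → queue [Gus, Wes, Xiu, Cal, Zoe]
Visit Gus; enqueue Ada → queue [Wes, Xiu, Cal, Zoe, Ada]
Visit Wes; enqueue Bo → queue [Xiu, Cal, Zoe, Ada, Bo]
Visit Xiu; enqueue Lou → queue [Cal, Zoe, Ada, Bo, Lou]
Visit Cal → queue [Zoe, Ada, Bo, Lou]
Visit Zoe; enqueue Ava, Vic → queue [Ada, Bo, Lou, Ava, Vic]
Visit Ada → queue [Bo, Lou, Ava, Vic]
Visit Bo → queue [Lou, Ava, Vic]
Visit Lou → queue [Ava, Vic]
Visit Ava → queue [Vic]
Visit Vic → queue []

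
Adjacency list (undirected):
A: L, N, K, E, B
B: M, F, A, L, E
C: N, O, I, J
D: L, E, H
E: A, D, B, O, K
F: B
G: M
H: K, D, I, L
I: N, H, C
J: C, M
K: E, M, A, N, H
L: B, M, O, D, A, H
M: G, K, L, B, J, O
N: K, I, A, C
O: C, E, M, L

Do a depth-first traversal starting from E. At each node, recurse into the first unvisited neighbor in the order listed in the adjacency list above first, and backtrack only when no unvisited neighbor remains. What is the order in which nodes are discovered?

Visit E
E → A
A → L
L → B
B → M
M → G
M → K
K → N
N → I
I → H
H → D
I → C
C → O
C → J
B → F

E A L B M G K N I H D C O J F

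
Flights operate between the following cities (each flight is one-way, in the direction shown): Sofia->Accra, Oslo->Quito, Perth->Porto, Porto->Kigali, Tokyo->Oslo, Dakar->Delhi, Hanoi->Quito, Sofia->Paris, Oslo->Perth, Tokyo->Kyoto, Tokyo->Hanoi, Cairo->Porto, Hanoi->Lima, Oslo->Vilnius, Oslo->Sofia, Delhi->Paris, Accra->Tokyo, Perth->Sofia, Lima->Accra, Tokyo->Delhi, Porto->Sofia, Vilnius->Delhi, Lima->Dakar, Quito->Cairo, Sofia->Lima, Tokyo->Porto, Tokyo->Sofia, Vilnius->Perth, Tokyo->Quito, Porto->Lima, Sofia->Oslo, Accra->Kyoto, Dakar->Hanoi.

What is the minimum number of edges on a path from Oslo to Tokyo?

Level 0: Oslo
Level 1: Perth, Quito, Sofia, Vilnius
Level 2: Accra, Cairo, Delhi, Lima, Paris, Porto
Level 3: Dakar, Kigali, Kyoto, Tokyo
Level 4: Hanoi
Tokyo first appears at level 3.

3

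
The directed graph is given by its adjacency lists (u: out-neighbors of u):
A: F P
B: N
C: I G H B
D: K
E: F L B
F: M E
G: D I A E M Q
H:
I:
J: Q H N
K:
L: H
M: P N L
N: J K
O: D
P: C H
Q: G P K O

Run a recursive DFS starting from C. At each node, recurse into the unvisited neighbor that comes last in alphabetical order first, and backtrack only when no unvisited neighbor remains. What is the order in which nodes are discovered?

C, I, H, G, Q, P, O, D, K, M, N, J, L, E, F, B, A

Visit C
C → I
C → H
C → G
G → Q
Q → P
Q → O
O → D
D → K
G → M
M → N
N → J
M → L
G → E
E → F
E → B
G → A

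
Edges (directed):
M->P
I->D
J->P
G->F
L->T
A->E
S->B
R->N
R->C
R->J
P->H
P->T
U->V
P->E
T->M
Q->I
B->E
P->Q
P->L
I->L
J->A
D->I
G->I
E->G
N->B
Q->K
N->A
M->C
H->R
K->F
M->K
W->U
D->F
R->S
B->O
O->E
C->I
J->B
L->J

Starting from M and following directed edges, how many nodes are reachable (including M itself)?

20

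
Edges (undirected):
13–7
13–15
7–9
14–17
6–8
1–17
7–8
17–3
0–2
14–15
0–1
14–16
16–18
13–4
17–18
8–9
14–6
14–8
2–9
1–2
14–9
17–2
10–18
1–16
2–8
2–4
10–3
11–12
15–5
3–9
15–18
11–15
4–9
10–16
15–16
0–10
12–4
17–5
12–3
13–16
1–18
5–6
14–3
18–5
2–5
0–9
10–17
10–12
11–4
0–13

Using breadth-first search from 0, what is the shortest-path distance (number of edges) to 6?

Level 0: 0
Level 1: 1, 2, 9, 10, 13
Level 2: 3, 4, 5, 7, 8, 12, 14, 15, 16, 17, 18
Level 3: 6, 11
6 first appears at level 3.

3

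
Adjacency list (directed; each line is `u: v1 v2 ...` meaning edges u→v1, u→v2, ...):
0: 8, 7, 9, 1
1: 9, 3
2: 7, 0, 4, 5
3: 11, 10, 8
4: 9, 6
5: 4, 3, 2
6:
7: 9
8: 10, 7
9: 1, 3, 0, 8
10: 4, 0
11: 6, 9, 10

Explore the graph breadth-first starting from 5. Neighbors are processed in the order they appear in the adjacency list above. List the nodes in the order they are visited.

5, 4, 3, 2, 9, 6, 11, 10, 8, 7, 0, 1

Visit 5; enqueue 4, 3, 2 → queue [4, 3, 2]
Visit 4; enqueue 9, 6 → queue [3, 2, 9, 6]
Visit 3; enqueue 11, 10, 8 → queue [2, 9, 6, 11, 10, 8]
Visit 2; enqueue 7, 0 → queue [9, 6, 11, 10, 8, 7, 0]
Visit 9; enqueue 1 → queue [6, 11, 10, 8, 7, 0, 1]
Visit 6 → queue [11, 10, 8, 7, 0, 1]
Visit 11 → queue [10, 8, 7, 0, 1]
Visit 10 → queue [8, 7, 0, 1]
Visit 8 → queue [7, 0, 1]
Visit 7 → queue [0, 1]
Visit 0 → queue [1]
Visit 1 → queue []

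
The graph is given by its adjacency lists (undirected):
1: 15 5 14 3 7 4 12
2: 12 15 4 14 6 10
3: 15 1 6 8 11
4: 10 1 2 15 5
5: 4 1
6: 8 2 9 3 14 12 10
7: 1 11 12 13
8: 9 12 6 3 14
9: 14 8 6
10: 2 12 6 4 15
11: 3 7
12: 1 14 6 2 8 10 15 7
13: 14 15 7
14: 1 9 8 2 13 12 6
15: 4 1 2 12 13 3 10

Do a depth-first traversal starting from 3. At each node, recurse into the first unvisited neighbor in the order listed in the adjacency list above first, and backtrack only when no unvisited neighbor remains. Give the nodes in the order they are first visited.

Visit 3
3 → 15
15 → 4
4 → 10
10 → 2
2 → 12
12 → 1
1 → 5
1 → 14
14 → 9
9 → 8
8 → 6
14 → 13
13 → 7
7 → 11

3 -> 15 -> 4 -> 10 -> 2 -> 12 -> 1 -> 5 -> 14 -> 9 -> 8 -> 6 -> 13 -> 7 -> 11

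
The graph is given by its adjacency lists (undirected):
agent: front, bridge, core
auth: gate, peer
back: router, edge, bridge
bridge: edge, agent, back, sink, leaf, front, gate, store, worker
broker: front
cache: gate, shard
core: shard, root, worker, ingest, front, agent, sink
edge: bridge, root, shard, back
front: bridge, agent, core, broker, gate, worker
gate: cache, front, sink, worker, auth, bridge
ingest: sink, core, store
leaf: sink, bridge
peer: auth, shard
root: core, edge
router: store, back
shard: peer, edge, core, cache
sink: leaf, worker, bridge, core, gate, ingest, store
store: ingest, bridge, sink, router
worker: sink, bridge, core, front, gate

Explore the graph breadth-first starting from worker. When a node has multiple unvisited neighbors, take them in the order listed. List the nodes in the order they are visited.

worker, sink, bridge, core, front, gate, leaf, ingest, store, edge, agent, back, shard, root, broker, cache, auth, router, peer

Visit worker; enqueue sink, bridge, core, front, gate → queue [sink, bridge, core, front, gate]
Visit sink; enqueue leaf, ingest, store → queue [bridge, core, front, gate, leaf, ingest, store]
Visit bridge; enqueue edge, agent, back → queue [core, front, gate, leaf, ingest, store, edge, agent, back]
Visit core; enqueue shard, root → queue [front, gate, leaf, ingest, store, edge, agent, back, shard, root]
Visit front; enqueue broker → queue [gate, leaf, ingest, store, edge, agent, back, shard, root, broker]
Visit gate; enqueue cache, auth → queue [leaf, ingest, store, edge, agent, back, shard, root, broker, cache, auth]
Visit leaf → queue [ingest, store, edge, agent, back, shard, root, broker, cache, auth]
Visit ingest → queue [store, edge, agent, back, shard, root, broker, cache, auth]
Visit store; enqueue router → queue [edge, agent, back, shard, root, broker, cache, auth, router]
Visit edge → queue [agent, back, shard, root, broker, cache, auth, router]
Visit agent → queue [back, shard, root, broker, cache, auth, router]
Visit back → queue [shard, root, broker, cache, auth, router]
Visit shard; enqueue peer → queue [root, broker, cache, auth, router, peer]
Visit root → queue [broker, cache, auth, router, peer]
Visit broker → queue [cache, auth, router, peer]
Visit cache → queue [auth, router, peer]
Visit auth → queue [router, peer]
Visit router → queue [peer]
Visit peer → queue []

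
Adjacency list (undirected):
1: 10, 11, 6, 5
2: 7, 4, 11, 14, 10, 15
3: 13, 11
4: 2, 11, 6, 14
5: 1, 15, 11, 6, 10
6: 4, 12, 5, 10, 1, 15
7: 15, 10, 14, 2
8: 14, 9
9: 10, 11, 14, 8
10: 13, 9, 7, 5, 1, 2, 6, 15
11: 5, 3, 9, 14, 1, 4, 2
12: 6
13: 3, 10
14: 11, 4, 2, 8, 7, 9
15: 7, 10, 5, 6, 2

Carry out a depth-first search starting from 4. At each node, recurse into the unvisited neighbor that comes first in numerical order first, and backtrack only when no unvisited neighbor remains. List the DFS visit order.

Visit 4
4 → 2
2 → 7
7 → 10
10 → 1
1 → 5
5 → 6
6 → 12
6 → 15
5 → 11
11 → 3
3 → 13
11 → 9
9 → 8
8 → 14

4 -> 2 -> 7 -> 10 -> 1 -> 5 -> 6 -> 12 -> 15 -> 11 -> 3 -> 13 -> 9 -> 8 -> 14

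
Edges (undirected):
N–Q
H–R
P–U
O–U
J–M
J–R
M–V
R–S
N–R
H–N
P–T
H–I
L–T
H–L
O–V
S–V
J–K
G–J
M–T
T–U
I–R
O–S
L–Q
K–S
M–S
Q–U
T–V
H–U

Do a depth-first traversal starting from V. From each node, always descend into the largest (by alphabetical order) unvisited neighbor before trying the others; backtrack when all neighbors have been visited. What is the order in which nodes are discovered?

V T U Q N R S O M J K G I H L P

Visit V
V → T
T → U
U → Q
Q → N
N → R
R → S
S → O
S → M
M → J
J → K
J → G
R → I
I → H
H → L
U → P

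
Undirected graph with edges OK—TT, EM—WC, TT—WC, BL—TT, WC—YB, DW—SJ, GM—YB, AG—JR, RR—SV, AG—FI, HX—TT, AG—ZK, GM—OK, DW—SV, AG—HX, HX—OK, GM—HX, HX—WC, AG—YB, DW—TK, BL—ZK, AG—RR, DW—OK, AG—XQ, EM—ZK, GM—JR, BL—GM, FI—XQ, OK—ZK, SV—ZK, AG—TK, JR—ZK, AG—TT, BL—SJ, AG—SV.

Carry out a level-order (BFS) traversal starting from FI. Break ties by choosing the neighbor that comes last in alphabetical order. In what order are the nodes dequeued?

Visit FI; enqueue XQ, AG → queue [XQ, AG]
Visit XQ → queue [AG]
Visit AG; enqueue ZK, YB, TT, TK, SV, RR, JR, HX → queue [ZK, YB, TT, TK, SV, RR, JR, HX]
Visit ZK; enqueue OK, EM, BL → queue [YB, TT, TK, SV, RR, JR, HX, OK, EM, BL]
Visit YB; enqueue WC, GM → queue [TT, TK, SV, RR, JR, HX, OK, EM, BL, WC, GM]
Visit TT → queue [TK, SV, RR, JR, HX, OK, EM, BL, WC, GM]
Visit TK; enqueue DW → queue [SV, RR, JR, HX, OK, EM, BL, WC, GM, DW]
Visit SV → queue [RR, JR, HX, OK, EM, BL, WC, GM, DW]
Visit RR → queue [JR, HX, OK, EM, BL, WC, GM, DW]
Visit JR → queue [HX, OK, EM, BL, WC, GM, DW]
Visit HX → queue [OK, EM, BL, WC, GM, DW]
Visit OK → queue [EM, BL, WC, GM, DW]
Visit EM → queue [BL, WC, GM, DW]
Visit BL; enqueue SJ → queue [WC, GM, DW, SJ]
Visit WC → queue [GM, DW, SJ]
Visit GM → queue [DW, SJ]
Visit DW → queue [SJ]
Visit SJ → queue []

FI -> XQ -> AG -> ZK -> YB -> TT -> TK -> SV -> RR -> JR -> HX -> OK -> EM -> BL -> WC -> GM -> DW -> SJ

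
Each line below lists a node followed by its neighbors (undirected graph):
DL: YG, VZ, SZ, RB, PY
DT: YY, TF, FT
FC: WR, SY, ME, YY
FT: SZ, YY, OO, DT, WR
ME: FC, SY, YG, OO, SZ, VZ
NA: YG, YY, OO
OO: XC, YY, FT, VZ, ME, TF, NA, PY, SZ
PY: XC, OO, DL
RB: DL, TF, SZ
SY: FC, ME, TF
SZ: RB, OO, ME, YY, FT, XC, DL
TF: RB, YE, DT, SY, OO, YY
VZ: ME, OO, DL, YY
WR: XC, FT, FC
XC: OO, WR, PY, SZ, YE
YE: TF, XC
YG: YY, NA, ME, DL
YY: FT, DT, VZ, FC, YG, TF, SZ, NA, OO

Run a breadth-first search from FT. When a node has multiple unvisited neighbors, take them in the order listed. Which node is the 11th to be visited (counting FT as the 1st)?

Visit FT; enqueue SZ, YY, OO, DT, WR → queue [SZ, YY, OO, DT, WR]
Visit SZ; enqueue RB, ME, XC, DL → queue [YY, OO, DT, WR, RB, ME, XC, DL]
Visit YY; enqueue VZ, FC, YG, TF, NA → queue [OO, DT, WR, RB, ME, XC, DL, VZ, FC, YG, TF, NA]
Visit OO; enqueue PY → queue [DT, WR, RB, ME, XC, DL, VZ, FC, YG, TF, NA, PY]
Visit DT → queue [WR, RB, ME, XC, DL, VZ, FC, YG, TF, NA, PY]
Visit WR → queue [RB, ME, XC, DL, VZ, FC, YG, TF, NA, PY]
Visit RB → queue [ME, XC, DL, VZ, FC, YG, TF, NA, PY]
Visit ME; enqueue SY → queue [XC, DL, VZ, FC, YG, TF, NA, PY, SY]
Visit XC; enqueue YE → queue [DL, VZ, FC, YG, TF, NA, PY, SY, YE]
Visit DL → queue [VZ, FC, YG, TF, NA, PY, SY, YE]
Visit VZ → queue [FC, YG, TF, NA, PY, SY, YE]
Visit FC → queue [YG, TF, NA, PY, SY, YE]
Visit YG → queue [TF, NA, PY, SY, YE]
Visit TF → queue [NA, PY, SY, YE]
Visit NA → queue [PY, SY, YE]
Visit PY → queue [SY, YE]
Visit SY → queue [YE]
Visit YE → queue []

Visit order: FT, SZ, YY, OO, DT, WR, RB, ME, XC, DL, VZ, FC, YG, TF, NA, PY, SY, YE

VZ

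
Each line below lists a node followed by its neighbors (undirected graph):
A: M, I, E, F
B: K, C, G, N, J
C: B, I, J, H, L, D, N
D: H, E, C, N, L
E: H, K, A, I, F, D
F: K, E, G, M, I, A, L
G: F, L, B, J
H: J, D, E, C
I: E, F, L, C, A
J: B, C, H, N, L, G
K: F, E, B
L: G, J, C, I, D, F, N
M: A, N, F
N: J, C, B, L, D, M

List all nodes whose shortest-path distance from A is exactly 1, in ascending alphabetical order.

Level 0: A
Level 1: E, F, I, M
Level 2: C, D, G, H, K, L, N
Level 3: B, J

E, F, I, M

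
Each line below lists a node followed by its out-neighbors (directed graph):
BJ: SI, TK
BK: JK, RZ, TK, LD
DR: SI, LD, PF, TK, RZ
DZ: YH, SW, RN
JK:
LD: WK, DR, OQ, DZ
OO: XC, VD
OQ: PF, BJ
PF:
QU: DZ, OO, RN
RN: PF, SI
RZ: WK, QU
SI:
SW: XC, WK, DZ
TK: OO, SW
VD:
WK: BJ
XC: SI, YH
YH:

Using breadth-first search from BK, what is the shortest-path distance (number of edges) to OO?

2

Level 0: BK
Level 1: JK, LD, RZ, TK
Level 2: DR, DZ, OO, OQ, QU, SW, WK
Level 3: BJ, PF, RN, SI, VD, XC, YH
OO first appears at level 2.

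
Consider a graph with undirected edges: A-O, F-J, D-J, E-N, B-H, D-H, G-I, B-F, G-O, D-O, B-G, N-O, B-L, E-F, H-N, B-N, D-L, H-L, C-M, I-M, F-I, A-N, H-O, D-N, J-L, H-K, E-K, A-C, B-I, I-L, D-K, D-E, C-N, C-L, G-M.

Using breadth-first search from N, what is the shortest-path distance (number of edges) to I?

Level 0: N
Level 1: A, B, C, D, E, H, O
Level 2: F, G, I, J, K, L, M
I first appears at level 2.

2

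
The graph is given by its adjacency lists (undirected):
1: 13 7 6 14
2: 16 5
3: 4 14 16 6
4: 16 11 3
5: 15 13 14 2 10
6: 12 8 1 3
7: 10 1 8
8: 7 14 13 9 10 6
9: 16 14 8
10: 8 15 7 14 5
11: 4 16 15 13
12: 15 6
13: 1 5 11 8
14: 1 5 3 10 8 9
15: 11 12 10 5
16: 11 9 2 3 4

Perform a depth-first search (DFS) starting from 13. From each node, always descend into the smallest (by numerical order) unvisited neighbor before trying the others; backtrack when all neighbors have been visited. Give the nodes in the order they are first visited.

13 -> 1 -> 6 -> 3 -> 4 -> 11 -> 15 -> 5 -> 2 -> 16 -> 9 -> 8 -> 7 -> 10 -> 14 -> 12

Visit 13
13 → 1
1 → 6
6 → 3
3 → 4
4 → 11
11 → 15
15 → 5
5 → 2
2 → 16
16 → 9
9 → 8
8 → 7
7 → 10
10 → 14
15 → 12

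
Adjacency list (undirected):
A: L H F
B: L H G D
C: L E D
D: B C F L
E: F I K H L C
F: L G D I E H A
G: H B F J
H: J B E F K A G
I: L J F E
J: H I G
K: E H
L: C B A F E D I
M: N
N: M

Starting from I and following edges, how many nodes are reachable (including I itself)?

BFS from I visits: I, E, F, J, L, C, H, K, A, D, G, B
Reachable nodes: 12 of 14 total.

12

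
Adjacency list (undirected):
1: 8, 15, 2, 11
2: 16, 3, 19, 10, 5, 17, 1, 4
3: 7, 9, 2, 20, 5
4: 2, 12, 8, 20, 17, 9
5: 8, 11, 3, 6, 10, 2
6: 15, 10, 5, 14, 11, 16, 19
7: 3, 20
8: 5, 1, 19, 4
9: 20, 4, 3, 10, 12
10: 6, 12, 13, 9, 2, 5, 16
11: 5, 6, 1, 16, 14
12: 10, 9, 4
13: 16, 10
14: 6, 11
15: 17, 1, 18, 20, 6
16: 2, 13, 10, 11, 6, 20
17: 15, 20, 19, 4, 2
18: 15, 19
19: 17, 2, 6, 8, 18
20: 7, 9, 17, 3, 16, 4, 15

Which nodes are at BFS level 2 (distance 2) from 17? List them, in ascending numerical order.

1, 3, 5, 6, 7, 8, 9, 10, 12, 16, 18

Level 0: 17
Level 1: 2, 4, 15, 19, 20
Level 2: 1, 3, 5, 6, 7, 8, 9, 10, 12, 16, 18
Level 3: 11, 13, 14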